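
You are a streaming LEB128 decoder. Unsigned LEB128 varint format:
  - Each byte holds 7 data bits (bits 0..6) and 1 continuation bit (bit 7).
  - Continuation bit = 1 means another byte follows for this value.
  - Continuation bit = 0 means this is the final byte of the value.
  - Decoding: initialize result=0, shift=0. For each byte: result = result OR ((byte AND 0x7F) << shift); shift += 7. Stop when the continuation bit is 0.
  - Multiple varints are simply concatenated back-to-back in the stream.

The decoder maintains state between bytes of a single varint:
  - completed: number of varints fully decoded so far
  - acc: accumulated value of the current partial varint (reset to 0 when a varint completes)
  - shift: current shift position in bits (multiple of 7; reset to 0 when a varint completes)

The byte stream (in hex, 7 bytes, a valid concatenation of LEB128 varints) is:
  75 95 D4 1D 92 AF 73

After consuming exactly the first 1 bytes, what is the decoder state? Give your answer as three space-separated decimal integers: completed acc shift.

Answer: 1 0 0

Derivation:
byte[0]=0x75 cont=0 payload=0x75: varint #1 complete (value=117); reset -> completed=1 acc=0 shift=0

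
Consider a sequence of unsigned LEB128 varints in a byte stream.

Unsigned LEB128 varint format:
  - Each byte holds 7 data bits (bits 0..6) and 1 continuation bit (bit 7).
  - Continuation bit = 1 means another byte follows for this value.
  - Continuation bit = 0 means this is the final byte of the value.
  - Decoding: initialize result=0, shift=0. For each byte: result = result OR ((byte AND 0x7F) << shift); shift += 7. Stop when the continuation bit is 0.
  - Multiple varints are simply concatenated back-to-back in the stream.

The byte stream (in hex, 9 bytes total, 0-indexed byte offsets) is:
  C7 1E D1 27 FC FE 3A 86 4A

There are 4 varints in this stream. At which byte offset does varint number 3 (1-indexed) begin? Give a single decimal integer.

Answer: 4

Derivation:
  byte[0]=0xC7 cont=1 payload=0x47=71: acc |= 71<<0 -> acc=71 shift=7
  byte[1]=0x1E cont=0 payload=0x1E=30: acc |= 30<<7 -> acc=3911 shift=14 [end]
Varint 1: bytes[0:2] = C7 1E -> value 3911 (2 byte(s))
  byte[2]=0xD1 cont=1 payload=0x51=81: acc |= 81<<0 -> acc=81 shift=7
  byte[3]=0x27 cont=0 payload=0x27=39: acc |= 39<<7 -> acc=5073 shift=14 [end]
Varint 2: bytes[2:4] = D1 27 -> value 5073 (2 byte(s))
  byte[4]=0xFC cont=1 payload=0x7C=124: acc |= 124<<0 -> acc=124 shift=7
  byte[5]=0xFE cont=1 payload=0x7E=126: acc |= 126<<7 -> acc=16252 shift=14
  byte[6]=0x3A cont=0 payload=0x3A=58: acc |= 58<<14 -> acc=966524 shift=21 [end]
Varint 3: bytes[4:7] = FC FE 3A -> value 966524 (3 byte(s))
  byte[7]=0x86 cont=1 payload=0x06=6: acc |= 6<<0 -> acc=6 shift=7
  byte[8]=0x4A cont=0 payload=0x4A=74: acc |= 74<<7 -> acc=9478 shift=14 [end]
Varint 4: bytes[7:9] = 86 4A -> value 9478 (2 byte(s))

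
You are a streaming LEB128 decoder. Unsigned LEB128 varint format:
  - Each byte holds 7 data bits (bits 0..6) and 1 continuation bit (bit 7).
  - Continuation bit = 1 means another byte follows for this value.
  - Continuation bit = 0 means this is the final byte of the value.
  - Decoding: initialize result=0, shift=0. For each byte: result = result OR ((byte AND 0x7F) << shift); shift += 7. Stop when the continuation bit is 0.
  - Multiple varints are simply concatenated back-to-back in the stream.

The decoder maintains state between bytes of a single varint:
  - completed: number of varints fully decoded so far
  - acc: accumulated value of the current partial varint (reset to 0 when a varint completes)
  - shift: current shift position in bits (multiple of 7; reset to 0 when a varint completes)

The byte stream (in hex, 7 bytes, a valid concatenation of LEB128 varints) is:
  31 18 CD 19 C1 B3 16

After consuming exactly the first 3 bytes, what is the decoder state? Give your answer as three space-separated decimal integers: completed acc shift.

byte[0]=0x31 cont=0 payload=0x31: varint #1 complete (value=49); reset -> completed=1 acc=0 shift=0
byte[1]=0x18 cont=0 payload=0x18: varint #2 complete (value=24); reset -> completed=2 acc=0 shift=0
byte[2]=0xCD cont=1 payload=0x4D: acc |= 77<<0 -> completed=2 acc=77 shift=7

Answer: 2 77 7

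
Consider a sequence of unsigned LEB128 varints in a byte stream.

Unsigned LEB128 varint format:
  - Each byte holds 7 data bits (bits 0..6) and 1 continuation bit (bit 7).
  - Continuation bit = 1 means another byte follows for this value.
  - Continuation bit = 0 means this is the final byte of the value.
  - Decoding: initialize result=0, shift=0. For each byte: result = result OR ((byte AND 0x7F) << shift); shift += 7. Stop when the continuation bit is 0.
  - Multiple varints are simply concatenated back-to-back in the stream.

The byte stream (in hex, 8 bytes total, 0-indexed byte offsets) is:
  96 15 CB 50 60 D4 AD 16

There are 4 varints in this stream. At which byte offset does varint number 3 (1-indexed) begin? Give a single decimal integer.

  byte[0]=0x96 cont=1 payload=0x16=22: acc |= 22<<0 -> acc=22 shift=7
  byte[1]=0x15 cont=0 payload=0x15=21: acc |= 21<<7 -> acc=2710 shift=14 [end]
Varint 1: bytes[0:2] = 96 15 -> value 2710 (2 byte(s))
  byte[2]=0xCB cont=1 payload=0x4B=75: acc |= 75<<0 -> acc=75 shift=7
  byte[3]=0x50 cont=0 payload=0x50=80: acc |= 80<<7 -> acc=10315 shift=14 [end]
Varint 2: bytes[2:4] = CB 50 -> value 10315 (2 byte(s))
  byte[4]=0x60 cont=0 payload=0x60=96: acc |= 96<<0 -> acc=96 shift=7 [end]
Varint 3: bytes[4:5] = 60 -> value 96 (1 byte(s))
  byte[5]=0xD4 cont=1 payload=0x54=84: acc |= 84<<0 -> acc=84 shift=7
  byte[6]=0xAD cont=1 payload=0x2D=45: acc |= 45<<7 -> acc=5844 shift=14
  byte[7]=0x16 cont=0 payload=0x16=22: acc |= 22<<14 -> acc=366292 shift=21 [end]
Varint 4: bytes[5:8] = D4 AD 16 -> value 366292 (3 byte(s))

Answer: 4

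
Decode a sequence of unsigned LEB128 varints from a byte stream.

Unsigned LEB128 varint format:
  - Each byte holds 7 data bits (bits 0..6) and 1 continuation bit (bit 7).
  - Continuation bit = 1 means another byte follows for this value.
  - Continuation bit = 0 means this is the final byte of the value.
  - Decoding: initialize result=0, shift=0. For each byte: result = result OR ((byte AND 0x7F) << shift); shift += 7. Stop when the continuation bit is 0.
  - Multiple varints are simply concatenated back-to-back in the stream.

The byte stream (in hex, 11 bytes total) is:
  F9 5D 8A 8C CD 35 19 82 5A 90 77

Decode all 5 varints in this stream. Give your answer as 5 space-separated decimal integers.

Answer: 12025 112412170 25 11522 15248

Derivation:
  byte[0]=0xF9 cont=1 payload=0x79=121: acc |= 121<<0 -> acc=121 shift=7
  byte[1]=0x5D cont=0 payload=0x5D=93: acc |= 93<<7 -> acc=12025 shift=14 [end]
Varint 1: bytes[0:2] = F9 5D -> value 12025 (2 byte(s))
  byte[2]=0x8A cont=1 payload=0x0A=10: acc |= 10<<0 -> acc=10 shift=7
  byte[3]=0x8C cont=1 payload=0x0C=12: acc |= 12<<7 -> acc=1546 shift=14
  byte[4]=0xCD cont=1 payload=0x4D=77: acc |= 77<<14 -> acc=1263114 shift=21
  byte[5]=0x35 cont=0 payload=0x35=53: acc |= 53<<21 -> acc=112412170 shift=28 [end]
Varint 2: bytes[2:6] = 8A 8C CD 35 -> value 112412170 (4 byte(s))
  byte[6]=0x19 cont=0 payload=0x19=25: acc |= 25<<0 -> acc=25 shift=7 [end]
Varint 3: bytes[6:7] = 19 -> value 25 (1 byte(s))
  byte[7]=0x82 cont=1 payload=0x02=2: acc |= 2<<0 -> acc=2 shift=7
  byte[8]=0x5A cont=0 payload=0x5A=90: acc |= 90<<7 -> acc=11522 shift=14 [end]
Varint 4: bytes[7:9] = 82 5A -> value 11522 (2 byte(s))
  byte[9]=0x90 cont=1 payload=0x10=16: acc |= 16<<0 -> acc=16 shift=7
  byte[10]=0x77 cont=0 payload=0x77=119: acc |= 119<<7 -> acc=15248 shift=14 [end]
Varint 5: bytes[9:11] = 90 77 -> value 15248 (2 byte(s))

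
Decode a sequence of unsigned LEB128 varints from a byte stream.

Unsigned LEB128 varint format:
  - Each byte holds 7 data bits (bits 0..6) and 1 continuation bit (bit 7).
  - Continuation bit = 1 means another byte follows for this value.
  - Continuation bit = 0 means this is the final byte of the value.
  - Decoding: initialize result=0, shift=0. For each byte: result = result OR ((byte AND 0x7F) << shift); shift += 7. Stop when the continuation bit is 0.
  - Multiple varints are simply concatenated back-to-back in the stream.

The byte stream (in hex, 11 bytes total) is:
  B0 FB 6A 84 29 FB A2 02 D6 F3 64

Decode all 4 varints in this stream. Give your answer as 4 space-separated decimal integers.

Answer: 1752496 5252 37243 1653206

Derivation:
  byte[0]=0xB0 cont=1 payload=0x30=48: acc |= 48<<0 -> acc=48 shift=7
  byte[1]=0xFB cont=1 payload=0x7B=123: acc |= 123<<7 -> acc=15792 shift=14
  byte[2]=0x6A cont=0 payload=0x6A=106: acc |= 106<<14 -> acc=1752496 shift=21 [end]
Varint 1: bytes[0:3] = B0 FB 6A -> value 1752496 (3 byte(s))
  byte[3]=0x84 cont=1 payload=0x04=4: acc |= 4<<0 -> acc=4 shift=7
  byte[4]=0x29 cont=0 payload=0x29=41: acc |= 41<<7 -> acc=5252 shift=14 [end]
Varint 2: bytes[3:5] = 84 29 -> value 5252 (2 byte(s))
  byte[5]=0xFB cont=1 payload=0x7B=123: acc |= 123<<0 -> acc=123 shift=7
  byte[6]=0xA2 cont=1 payload=0x22=34: acc |= 34<<7 -> acc=4475 shift=14
  byte[7]=0x02 cont=0 payload=0x02=2: acc |= 2<<14 -> acc=37243 shift=21 [end]
Varint 3: bytes[5:8] = FB A2 02 -> value 37243 (3 byte(s))
  byte[8]=0xD6 cont=1 payload=0x56=86: acc |= 86<<0 -> acc=86 shift=7
  byte[9]=0xF3 cont=1 payload=0x73=115: acc |= 115<<7 -> acc=14806 shift=14
  byte[10]=0x64 cont=0 payload=0x64=100: acc |= 100<<14 -> acc=1653206 shift=21 [end]
Varint 4: bytes[8:11] = D6 F3 64 -> value 1653206 (3 byte(s))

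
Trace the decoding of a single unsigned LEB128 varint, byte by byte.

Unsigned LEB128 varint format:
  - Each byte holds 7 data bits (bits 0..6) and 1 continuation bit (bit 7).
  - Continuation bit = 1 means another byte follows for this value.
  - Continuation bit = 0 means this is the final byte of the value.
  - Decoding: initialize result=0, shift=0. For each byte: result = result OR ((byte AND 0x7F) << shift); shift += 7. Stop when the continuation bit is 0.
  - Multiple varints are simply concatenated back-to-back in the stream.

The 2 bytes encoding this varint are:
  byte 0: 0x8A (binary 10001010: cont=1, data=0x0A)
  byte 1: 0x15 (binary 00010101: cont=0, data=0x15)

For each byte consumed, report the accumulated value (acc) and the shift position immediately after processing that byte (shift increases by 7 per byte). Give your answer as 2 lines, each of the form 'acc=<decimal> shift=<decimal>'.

Answer: acc=10 shift=7
acc=2698 shift=14

Derivation:
byte 0=0x8A: payload=0x0A=10, contrib = 10<<0 = 10; acc -> 10, shift -> 7
byte 1=0x15: payload=0x15=21, contrib = 21<<7 = 2688; acc -> 2698, shift -> 14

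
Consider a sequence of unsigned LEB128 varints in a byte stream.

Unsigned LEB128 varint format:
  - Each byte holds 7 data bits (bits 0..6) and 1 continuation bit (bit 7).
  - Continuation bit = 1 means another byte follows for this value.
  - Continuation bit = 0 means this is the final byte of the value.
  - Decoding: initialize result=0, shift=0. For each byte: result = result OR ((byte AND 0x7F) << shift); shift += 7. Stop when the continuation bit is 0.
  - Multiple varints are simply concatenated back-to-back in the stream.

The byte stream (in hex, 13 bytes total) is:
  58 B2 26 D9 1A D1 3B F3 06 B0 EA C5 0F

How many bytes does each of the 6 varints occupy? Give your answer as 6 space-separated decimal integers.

Answer: 1 2 2 2 2 4

Derivation:
  byte[0]=0x58 cont=0 payload=0x58=88: acc |= 88<<0 -> acc=88 shift=7 [end]
Varint 1: bytes[0:1] = 58 -> value 88 (1 byte(s))
  byte[1]=0xB2 cont=1 payload=0x32=50: acc |= 50<<0 -> acc=50 shift=7
  byte[2]=0x26 cont=0 payload=0x26=38: acc |= 38<<7 -> acc=4914 shift=14 [end]
Varint 2: bytes[1:3] = B2 26 -> value 4914 (2 byte(s))
  byte[3]=0xD9 cont=1 payload=0x59=89: acc |= 89<<0 -> acc=89 shift=7
  byte[4]=0x1A cont=0 payload=0x1A=26: acc |= 26<<7 -> acc=3417 shift=14 [end]
Varint 3: bytes[3:5] = D9 1A -> value 3417 (2 byte(s))
  byte[5]=0xD1 cont=1 payload=0x51=81: acc |= 81<<0 -> acc=81 shift=7
  byte[6]=0x3B cont=0 payload=0x3B=59: acc |= 59<<7 -> acc=7633 shift=14 [end]
Varint 4: bytes[5:7] = D1 3B -> value 7633 (2 byte(s))
  byte[7]=0xF3 cont=1 payload=0x73=115: acc |= 115<<0 -> acc=115 shift=7
  byte[8]=0x06 cont=0 payload=0x06=6: acc |= 6<<7 -> acc=883 shift=14 [end]
Varint 5: bytes[7:9] = F3 06 -> value 883 (2 byte(s))
  byte[9]=0xB0 cont=1 payload=0x30=48: acc |= 48<<0 -> acc=48 shift=7
  byte[10]=0xEA cont=1 payload=0x6A=106: acc |= 106<<7 -> acc=13616 shift=14
  byte[11]=0xC5 cont=1 payload=0x45=69: acc |= 69<<14 -> acc=1144112 shift=21
  byte[12]=0x0F cont=0 payload=0x0F=15: acc |= 15<<21 -> acc=32601392 shift=28 [end]
Varint 6: bytes[9:13] = B0 EA C5 0F -> value 32601392 (4 byte(s))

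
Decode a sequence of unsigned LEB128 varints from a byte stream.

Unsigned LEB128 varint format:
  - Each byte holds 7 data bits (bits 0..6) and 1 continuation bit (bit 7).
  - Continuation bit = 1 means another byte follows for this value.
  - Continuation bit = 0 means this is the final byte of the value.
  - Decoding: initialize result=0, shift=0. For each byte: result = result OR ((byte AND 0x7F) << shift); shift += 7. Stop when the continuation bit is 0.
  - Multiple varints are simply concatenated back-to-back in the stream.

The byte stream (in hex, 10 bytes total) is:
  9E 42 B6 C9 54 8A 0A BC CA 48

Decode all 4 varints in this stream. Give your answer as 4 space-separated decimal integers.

  byte[0]=0x9E cont=1 payload=0x1E=30: acc |= 30<<0 -> acc=30 shift=7
  byte[1]=0x42 cont=0 payload=0x42=66: acc |= 66<<7 -> acc=8478 shift=14 [end]
Varint 1: bytes[0:2] = 9E 42 -> value 8478 (2 byte(s))
  byte[2]=0xB6 cont=1 payload=0x36=54: acc |= 54<<0 -> acc=54 shift=7
  byte[3]=0xC9 cont=1 payload=0x49=73: acc |= 73<<7 -> acc=9398 shift=14
  byte[4]=0x54 cont=0 payload=0x54=84: acc |= 84<<14 -> acc=1385654 shift=21 [end]
Varint 2: bytes[2:5] = B6 C9 54 -> value 1385654 (3 byte(s))
  byte[5]=0x8A cont=1 payload=0x0A=10: acc |= 10<<0 -> acc=10 shift=7
  byte[6]=0x0A cont=0 payload=0x0A=10: acc |= 10<<7 -> acc=1290 shift=14 [end]
Varint 3: bytes[5:7] = 8A 0A -> value 1290 (2 byte(s))
  byte[7]=0xBC cont=1 payload=0x3C=60: acc |= 60<<0 -> acc=60 shift=7
  byte[8]=0xCA cont=1 payload=0x4A=74: acc |= 74<<7 -> acc=9532 shift=14
  byte[9]=0x48 cont=0 payload=0x48=72: acc |= 72<<14 -> acc=1189180 shift=21 [end]
Varint 4: bytes[7:10] = BC CA 48 -> value 1189180 (3 byte(s))

Answer: 8478 1385654 1290 1189180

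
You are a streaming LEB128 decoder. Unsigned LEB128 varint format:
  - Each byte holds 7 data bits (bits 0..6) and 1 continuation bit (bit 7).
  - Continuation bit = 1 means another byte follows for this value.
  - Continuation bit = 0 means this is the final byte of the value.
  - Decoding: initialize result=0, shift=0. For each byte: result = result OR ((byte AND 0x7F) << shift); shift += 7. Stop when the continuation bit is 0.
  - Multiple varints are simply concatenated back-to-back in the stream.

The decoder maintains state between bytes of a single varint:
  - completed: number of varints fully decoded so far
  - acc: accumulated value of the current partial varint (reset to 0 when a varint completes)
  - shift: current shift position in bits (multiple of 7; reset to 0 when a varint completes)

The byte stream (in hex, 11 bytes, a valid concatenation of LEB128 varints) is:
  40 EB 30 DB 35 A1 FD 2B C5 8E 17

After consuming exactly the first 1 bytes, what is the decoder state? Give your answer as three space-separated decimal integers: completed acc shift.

byte[0]=0x40 cont=0 payload=0x40: varint #1 complete (value=64); reset -> completed=1 acc=0 shift=0

Answer: 1 0 0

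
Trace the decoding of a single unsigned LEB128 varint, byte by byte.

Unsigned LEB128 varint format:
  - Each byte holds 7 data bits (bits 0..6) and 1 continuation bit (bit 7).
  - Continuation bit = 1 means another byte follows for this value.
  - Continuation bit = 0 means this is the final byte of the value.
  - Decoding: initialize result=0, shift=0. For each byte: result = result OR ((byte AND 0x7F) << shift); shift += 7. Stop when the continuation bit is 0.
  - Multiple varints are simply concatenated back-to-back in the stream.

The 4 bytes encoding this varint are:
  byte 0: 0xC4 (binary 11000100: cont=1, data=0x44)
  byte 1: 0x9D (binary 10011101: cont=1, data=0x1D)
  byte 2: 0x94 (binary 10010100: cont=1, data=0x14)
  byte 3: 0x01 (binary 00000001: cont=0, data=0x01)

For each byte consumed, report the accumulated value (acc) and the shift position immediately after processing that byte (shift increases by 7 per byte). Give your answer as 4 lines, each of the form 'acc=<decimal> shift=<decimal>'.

Answer: acc=68 shift=7
acc=3780 shift=14
acc=331460 shift=21
acc=2428612 shift=28

Derivation:
byte 0=0xC4: payload=0x44=68, contrib = 68<<0 = 68; acc -> 68, shift -> 7
byte 1=0x9D: payload=0x1D=29, contrib = 29<<7 = 3712; acc -> 3780, shift -> 14
byte 2=0x94: payload=0x14=20, contrib = 20<<14 = 327680; acc -> 331460, shift -> 21
byte 3=0x01: payload=0x01=1, contrib = 1<<21 = 2097152; acc -> 2428612, shift -> 28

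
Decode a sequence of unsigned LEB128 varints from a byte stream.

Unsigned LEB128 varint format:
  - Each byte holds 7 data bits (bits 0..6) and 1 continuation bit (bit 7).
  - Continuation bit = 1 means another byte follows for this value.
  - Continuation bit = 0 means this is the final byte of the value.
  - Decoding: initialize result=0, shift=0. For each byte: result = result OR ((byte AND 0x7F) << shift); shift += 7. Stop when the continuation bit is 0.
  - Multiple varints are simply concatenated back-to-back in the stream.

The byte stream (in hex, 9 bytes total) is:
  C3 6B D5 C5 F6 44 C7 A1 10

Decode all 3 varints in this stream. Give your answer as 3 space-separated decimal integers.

Answer: 13763 144548565 266439

Derivation:
  byte[0]=0xC3 cont=1 payload=0x43=67: acc |= 67<<0 -> acc=67 shift=7
  byte[1]=0x6B cont=0 payload=0x6B=107: acc |= 107<<7 -> acc=13763 shift=14 [end]
Varint 1: bytes[0:2] = C3 6B -> value 13763 (2 byte(s))
  byte[2]=0xD5 cont=1 payload=0x55=85: acc |= 85<<0 -> acc=85 shift=7
  byte[3]=0xC5 cont=1 payload=0x45=69: acc |= 69<<7 -> acc=8917 shift=14
  byte[4]=0xF6 cont=1 payload=0x76=118: acc |= 118<<14 -> acc=1942229 shift=21
  byte[5]=0x44 cont=0 payload=0x44=68: acc |= 68<<21 -> acc=144548565 shift=28 [end]
Varint 2: bytes[2:6] = D5 C5 F6 44 -> value 144548565 (4 byte(s))
  byte[6]=0xC7 cont=1 payload=0x47=71: acc |= 71<<0 -> acc=71 shift=7
  byte[7]=0xA1 cont=1 payload=0x21=33: acc |= 33<<7 -> acc=4295 shift=14
  byte[8]=0x10 cont=0 payload=0x10=16: acc |= 16<<14 -> acc=266439 shift=21 [end]
Varint 3: bytes[6:9] = C7 A1 10 -> value 266439 (3 byte(s))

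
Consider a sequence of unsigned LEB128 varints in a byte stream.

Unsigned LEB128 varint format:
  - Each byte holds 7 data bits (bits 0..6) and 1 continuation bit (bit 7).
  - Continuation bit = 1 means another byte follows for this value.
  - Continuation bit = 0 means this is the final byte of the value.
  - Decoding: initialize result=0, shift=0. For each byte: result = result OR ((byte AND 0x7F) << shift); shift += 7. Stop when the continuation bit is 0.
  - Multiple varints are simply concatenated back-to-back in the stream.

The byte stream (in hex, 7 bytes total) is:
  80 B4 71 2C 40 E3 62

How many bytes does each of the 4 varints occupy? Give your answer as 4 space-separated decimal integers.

Answer: 3 1 1 2

Derivation:
  byte[0]=0x80 cont=1 payload=0x00=0: acc |= 0<<0 -> acc=0 shift=7
  byte[1]=0xB4 cont=1 payload=0x34=52: acc |= 52<<7 -> acc=6656 shift=14
  byte[2]=0x71 cont=0 payload=0x71=113: acc |= 113<<14 -> acc=1858048 shift=21 [end]
Varint 1: bytes[0:3] = 80 B4 71 -> value 1858048 (3 byte(s))
  byte[3]=0x2C cont=0 payload=0x2C=44: acc |= 44<<0 -> acc=44 shift=7 [end]
Varint 2: bytes[3:4] = 2C -> value 44 (1 byte(s))
  byte[4]=0x40 cont=0 payload=0x40=64: acc |= 64<<0 -> acc=64 shift=7 [end]
Varint 3: bytes[4:5] = 40 -> value 64 (1 byte(s))
  byte[5]=0xE3 cont=1 payload=0x63=99: acc |= 99<<0 -> acc=99 shift=7
  byte[6]=0x62 cont=0 payload=0x62=98: acc |= 98<<7 -> acc=12643 shift=14 [end]
Varint 4: bytes[5:7] = E3 62 -> value 12643 (2 byte(s))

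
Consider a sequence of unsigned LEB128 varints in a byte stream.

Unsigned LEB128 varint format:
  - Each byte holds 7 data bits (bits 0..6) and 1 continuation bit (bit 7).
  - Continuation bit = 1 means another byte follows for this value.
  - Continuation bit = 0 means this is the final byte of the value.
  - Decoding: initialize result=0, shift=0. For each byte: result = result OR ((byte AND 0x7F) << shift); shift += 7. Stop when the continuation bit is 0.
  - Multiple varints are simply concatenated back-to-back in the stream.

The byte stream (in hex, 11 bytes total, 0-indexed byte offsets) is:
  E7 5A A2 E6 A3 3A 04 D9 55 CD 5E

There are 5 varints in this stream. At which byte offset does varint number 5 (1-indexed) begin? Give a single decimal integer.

Answer: 9

Derivation:
  byte[0]=0xE7 cont=1 payload=0x67=103: acc |= 103<<0 -> acc=103 shift=7
  byte[1]=0x5A cont=0 payload=0x5A=90: acc |= 90<<7 -> acc=11623 shift=14 [end]
Varint 1: bytes[0:2] = E7 5A -> value 11623 (2 byte(s))
  byte[2]=0xA2 cont=1 payload=0x22=34: acc |= 34<<0 -> acc=34 shift=7
  byte[3]=0xE6 cont=1 payload=0x66=102: acc |= 102<<7 -> acc=13090 shift=14
  byte[4]=0xA3 cont=1 payload=0x23=35: acc |= 35<<14 -> acc=586530 shift=21
  byte[5]=0x3A cont=0 payload=0x3A=58: acc |= 58<<21 -> acc=122221346 shift=28 [end]
Varint 2: bytes[2:6] = A2 E6 A3 3A -> value 122221346 (4 byte(s))
  byte[6]=0x04 cont=0 payload=0x04=4: acc |= 4<<0 -> acc=4 shift=7 [end]
Varint 3: bytes[6:7] = 04 -> value 4 (1 byte(s))
  byte[7]=0xD9 cont=1 payload=0x59=89: acc |= 89<<0 -> acc=89 shift=7
  byte[8]=0x55 cont=0 payload=0x55=85: acc |= 85<<7 -> acc=10969 shift=14 [end]
Varint 4: bytes[7:9] = D9 55 -> value 10969 (2 byte(s))
  byte[9]=0xCD cont=1 payload=0x4D=77: acc |= 77<<0 -> acc=77 shift=7
  byte[10]=0x5E cont=0 payload=0x5E=94: acc |= 94<<7 -> acc=12109 shift=14 [end]
Varint 5: bytes[9:11] = CD 5E -> value 12109 (2 byte(s))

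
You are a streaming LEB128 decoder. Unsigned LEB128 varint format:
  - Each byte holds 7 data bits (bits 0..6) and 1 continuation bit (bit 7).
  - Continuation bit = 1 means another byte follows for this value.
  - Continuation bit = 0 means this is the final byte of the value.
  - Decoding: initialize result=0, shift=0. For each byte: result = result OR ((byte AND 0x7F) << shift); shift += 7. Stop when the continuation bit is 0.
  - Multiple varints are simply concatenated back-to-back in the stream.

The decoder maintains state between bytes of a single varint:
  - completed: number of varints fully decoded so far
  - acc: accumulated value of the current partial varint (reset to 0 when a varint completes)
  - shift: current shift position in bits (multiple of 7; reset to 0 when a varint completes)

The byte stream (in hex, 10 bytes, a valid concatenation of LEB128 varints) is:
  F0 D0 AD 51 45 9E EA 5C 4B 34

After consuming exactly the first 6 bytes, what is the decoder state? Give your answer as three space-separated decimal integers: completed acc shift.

Answer: 2 30 7

Derivation:
byte[0]=0xF0 cont=1 payload=0x70: acc |= 112<<0 -> completed=0 acc=112 shift=7
byte[1]=0xD0 cont=1 payload=0x50: acc |= 80<<7 -> completed=0 acc=10352 shift=14
byte[2]=0xAD cont=1 payload=0x2D: acc |= 45<<14 -> completed=0 acc=747632 shift=21
byte[3]=0x51 cont=0 payload=0x51: varint #1 complete (value=170616944); reset -> completed=1 acc=0 shift=0
byte[4]=0x45 cont=0 payload=0x45: varint #2 complete (value=69); reset -> completed=2 acc=0 shift=0
byte[5]=0x9E cont=1 payload=0x1E: acc |= 30<<0 -> completed=2 acc=30 shift=7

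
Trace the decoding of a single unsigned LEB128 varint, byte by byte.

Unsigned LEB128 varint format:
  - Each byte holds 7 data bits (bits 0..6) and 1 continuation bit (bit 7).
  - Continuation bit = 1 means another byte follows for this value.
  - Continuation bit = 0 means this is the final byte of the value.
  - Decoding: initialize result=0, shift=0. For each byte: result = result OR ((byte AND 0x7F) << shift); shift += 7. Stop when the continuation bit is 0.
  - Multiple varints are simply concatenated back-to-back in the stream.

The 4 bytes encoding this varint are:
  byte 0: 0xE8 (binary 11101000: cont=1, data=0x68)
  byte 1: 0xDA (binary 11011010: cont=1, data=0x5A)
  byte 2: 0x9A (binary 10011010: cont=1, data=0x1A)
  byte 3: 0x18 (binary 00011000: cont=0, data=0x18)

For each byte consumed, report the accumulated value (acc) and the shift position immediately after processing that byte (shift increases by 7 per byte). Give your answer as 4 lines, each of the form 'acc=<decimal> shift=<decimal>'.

Answer: acc=104 shift=7
acc=11624 shift=14
acc=437608 shift=21
acc=50769256 shift=28

Derivation:
byte 0=0xE8: payload=0x68=104, contrib = 104<<0 = 104; acc -> 104, shift -> 7
byte 1=0xDA: payload=0x5A=90, contrib = 90<<7 = 11520; acc -> 11624, shift -> 14
byte 2=0x9A: payload=0x1A=26, contrib = 26<<14 = 425984; acc -> 437608, shift -> 21
byte 3=0x18: payload=0x18=24, contrib = 24<<21 = 50331648; acc -> 50769256, shift -> 28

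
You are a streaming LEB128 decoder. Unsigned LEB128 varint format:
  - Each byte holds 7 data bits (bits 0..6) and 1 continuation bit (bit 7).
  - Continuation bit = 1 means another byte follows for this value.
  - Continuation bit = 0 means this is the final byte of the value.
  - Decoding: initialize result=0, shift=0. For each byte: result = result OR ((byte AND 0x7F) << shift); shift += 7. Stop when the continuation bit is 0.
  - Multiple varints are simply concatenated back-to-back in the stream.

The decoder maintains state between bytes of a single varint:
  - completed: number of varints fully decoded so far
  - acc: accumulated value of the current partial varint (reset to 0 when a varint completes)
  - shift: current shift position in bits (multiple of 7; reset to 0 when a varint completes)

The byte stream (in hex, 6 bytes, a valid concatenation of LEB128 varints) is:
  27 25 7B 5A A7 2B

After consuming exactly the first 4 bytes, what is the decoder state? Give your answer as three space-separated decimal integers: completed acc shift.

byte[0]=0x27 cont=0 payload=0x27: varint #1 complete (value=39); reset -> completed=1 acc=0 shift=0
byte[1]=0x25 cont=0 payload=0x25: varint #2 complete (value=37); reset -> completed=2 acc=0 shift=0
byte[2]=0x7B cont=0 payload=0x7B: varint #3 complete (value=123); reset -> completed=3 acc=0 shift=0
byte[3]=0x5A cont=0 payload=0x5A: varint #4 complete (value=90); reset -> completed=4 acc=0 shift=0

Answer: 4 0 0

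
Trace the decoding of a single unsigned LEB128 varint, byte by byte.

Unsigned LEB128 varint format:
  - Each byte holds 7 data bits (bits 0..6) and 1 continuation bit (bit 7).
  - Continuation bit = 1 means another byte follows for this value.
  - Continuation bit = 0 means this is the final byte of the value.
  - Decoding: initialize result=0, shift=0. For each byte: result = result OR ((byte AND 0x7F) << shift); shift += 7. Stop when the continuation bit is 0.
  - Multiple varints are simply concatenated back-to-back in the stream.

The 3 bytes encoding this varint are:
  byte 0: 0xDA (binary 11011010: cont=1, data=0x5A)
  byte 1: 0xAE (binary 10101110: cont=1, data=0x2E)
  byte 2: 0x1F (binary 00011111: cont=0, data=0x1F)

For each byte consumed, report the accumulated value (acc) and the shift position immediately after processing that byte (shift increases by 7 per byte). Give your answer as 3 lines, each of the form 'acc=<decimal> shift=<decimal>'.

byte 0=0xDA: payload=0x5A=90, contrib = 90<<0 = 90; acc -> 90, shift -> 7
byte 1=0xAE: payload=0x2E=46, contrib = 46<<7 = 5888; acc -> 5978, shift -> 14
byte 2=0x1F: payload=0x1F=31, contrib = 31<<14 = 507904; acc -> 513882, shift -> 21

Answer: acc=90 shift=7
acc=5978 shift=14
acc=513882 shift=21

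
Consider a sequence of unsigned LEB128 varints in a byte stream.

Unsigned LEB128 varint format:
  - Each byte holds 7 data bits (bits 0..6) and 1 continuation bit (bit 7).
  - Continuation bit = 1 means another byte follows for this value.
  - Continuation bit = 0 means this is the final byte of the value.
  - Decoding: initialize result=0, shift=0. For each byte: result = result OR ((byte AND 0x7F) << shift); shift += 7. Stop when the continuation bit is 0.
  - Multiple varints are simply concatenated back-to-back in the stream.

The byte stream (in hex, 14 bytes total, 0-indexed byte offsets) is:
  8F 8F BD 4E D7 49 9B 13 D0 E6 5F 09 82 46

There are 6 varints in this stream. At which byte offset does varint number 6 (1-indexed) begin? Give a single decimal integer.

  byte[0]=0x8F cont=1 payload=0x0F=15: acc |= 15<<0 -> acc=15 shift=7
  byte[1]=0x8F cont=1 payload=0x0F=15: acc |= 15<<7 -> acc=1935 shift=14
  byte[2]=0xBD cont=1 payload=0x3D=61: acc |= 61<<14 -> acc=1001359 shift=21
  byte[3]=0x4E cont=0 payload=0x4E=78: acc |= 78<<21 -> acc=164579215 shift=28 [end]
Varint 1: bytes[0:4] = 8F 8F BD 4E -> value 164579215 (4 byte(s))
  byte[4]=0xD7 cont=1 payload=0x57=87: acc |= 87<<0 -> acc=87 shift=7
  byte[5]=0x49 cont=0 payload=0x49=73: acc |= 73<<7 -> acc=9431 shift=14 [end]
Varint 2: bytes[4:6] = D7 49 -> value 9431 (2 byte(s))
  byte[6]=0x9B cont=1 payload=0x1B=27: acc |= 27<<0 -> acc=27 shift=7
  byte[7]=0x13 cont=0 payload=0x13=19: acc |= 19<<7 -> acc=2459 shift=14 [end]
Varint 3: bytes[6:8] = 9B 13 -> value 2459 (2 byte(s))
  byte[8]=0xD0 cont=1 payload=0x50=80: acc |= 80<<0 -> acc=80 shift=7
  byte[9]=0xE6 cont=1 payload=0x66=102: acc |= 102<<7 -> acc=13136 shift=14
  byte[10]=0x5F cont=0 payload=0x5F=95: acc |= 95<<14 -> acc=1569616 shift=21 [end]
Varint 4: bytes[8:11] = D0 E6 5F -> value 1569616 (3 byte(s))
  byte[11]=0x09 cont=0 payload=0x09=9: acc |= 9<<0 -> acc=9 shift=7 [end]
Varint 5: bytes[11:12] = 09 -> value 9 (1 byte(s))
  byte[12]=0x82 cont=1 payload=0x02=2: acc |= 2<<0 -> acc=2 shift=7
  byte[13]=0x46 cont=0 payload=0x46=70: acc |= 70<<7 -> acc=8962 shift=14 [end]
Varint 6: bytes[12:14] = 82 46 -> value 8962 (2 byte(s))

Answer: 12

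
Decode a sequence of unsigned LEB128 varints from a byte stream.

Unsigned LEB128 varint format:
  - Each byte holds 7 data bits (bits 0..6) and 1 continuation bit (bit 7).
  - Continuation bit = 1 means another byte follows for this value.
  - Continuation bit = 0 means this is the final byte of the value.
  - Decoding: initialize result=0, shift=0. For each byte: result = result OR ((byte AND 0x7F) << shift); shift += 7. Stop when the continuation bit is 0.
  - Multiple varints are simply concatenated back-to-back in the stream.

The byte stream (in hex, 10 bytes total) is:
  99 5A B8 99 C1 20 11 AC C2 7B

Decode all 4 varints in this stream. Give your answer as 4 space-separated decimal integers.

Answer: 11545 68177080 17 2023724

Derivation:
  byte[0]=0x99 cont=1 payload=0x19=25: acc |= 25<<0 -> acc=25 shift=7
  byte[1]=0x5A cont=0 payload=0x5A=90: acc |= 90<<7 -> acc=11545 shift=14 [end]
Varint 1: bytes[0:2] = 99 5A -> value 11545 (2 byte(s))
  byte[2]=0xB8 cont=1 payload=0x38=56: acc |= 56<<0 -> acc=56 shift=7
  byte[3]=0x99 cont=1 payload=0x19=25: acc |= 25<<7 -> acc=3256 shift=14
  byte[4]=0xC1 cont=1 payload=0x41=65: acc |= 65<<14 -> acc=1068216 shift=21
  byte[5]=0x20 cont=0 payload=0x20=32: acc |= 32<<21 -> acc=68177080 shift=28 [end]
Varint 2: bytes[2:6] = B8 99 C1 20 -> value 68177080 (4 byte(s))
  byte[6]=0x11 cont=0 payload=0x11=17: acc |= 17<<0 -> acc=17 shift=7 [end]
Varint 3: bytes[6:7] = 11 -> value 17 (1 byte(s))
  byte[7]=0xAC cont=1 payload=0x2C=44: acc |= 44<<0 -> acc=44 shift=7
  byte[8]=0xC2 cont=1 payload=0x42=66: acc |= 66<<7 -> acc=8492 shift=14
  byte[9]=0x7B cont=0 payload=0x7B=123: acc |= 123<<14 -> acc=2023724 shift=21 [end]
Varint 4: bytes[7:10] = AC C2 7B -> value 2023724 (3 byte(s))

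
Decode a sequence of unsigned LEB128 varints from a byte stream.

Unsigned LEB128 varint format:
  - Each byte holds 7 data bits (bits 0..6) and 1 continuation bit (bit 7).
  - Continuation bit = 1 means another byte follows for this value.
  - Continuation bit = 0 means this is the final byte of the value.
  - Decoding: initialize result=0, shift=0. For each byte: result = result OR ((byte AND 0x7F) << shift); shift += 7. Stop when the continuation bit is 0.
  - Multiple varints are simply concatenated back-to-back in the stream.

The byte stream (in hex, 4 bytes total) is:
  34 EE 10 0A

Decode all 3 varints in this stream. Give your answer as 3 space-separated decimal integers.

  byte[0]=0x34 cont=0 payload=0x34=52: acc |= 52<<0 -> acc=52 shift=7 [end]
Varint 1: bytes[0:1] = 34 -> value 52 (1 byte(s))
  byte[1]=0xEE cont=1 payload=0x6E=110: acc |= 110<<0 -> acc=110 shift=7
  byte[2]=0x10 cont=0 payload=0x10=16: acc |= 16<<7 -> acc=2158 shift=14 [end]
Varint 2: bytes[1:3] = EE 10 -> value 2158 (2 byte(s))
  byte[3]=0x0A cont=0 payload=0x0A=10: acc |= 10<<0 -> acc=10 shift=7 [end]
Varint 3: bytes[3:4] = 0A -> value 10 (1 byte(s))

Answer: 52 2158 10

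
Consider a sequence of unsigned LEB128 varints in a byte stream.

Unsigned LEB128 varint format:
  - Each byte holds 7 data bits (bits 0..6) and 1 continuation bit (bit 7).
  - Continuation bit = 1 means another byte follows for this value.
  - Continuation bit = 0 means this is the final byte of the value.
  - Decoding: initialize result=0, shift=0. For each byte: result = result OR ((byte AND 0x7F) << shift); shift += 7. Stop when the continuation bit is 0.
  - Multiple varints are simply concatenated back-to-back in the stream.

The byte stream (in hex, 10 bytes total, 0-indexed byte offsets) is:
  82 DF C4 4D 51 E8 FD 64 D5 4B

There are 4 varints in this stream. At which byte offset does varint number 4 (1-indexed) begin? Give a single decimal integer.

  byte[0]=0x82 cont=1 payload=0x02=2: acc |= 2<<0 -> acc=2 shift=7
  byte[1]=0xDF cont=1 payload=0x5F=95: acc |= 95<<7 -> acc=12162 shift=14
  byte[2]=0xC4 cont=1 payload=0x44=68: acc |= 68<<14 -> acc=1126274 shift=21
  byte[3]=0x4D cont=0 payload=0x4D=77: acc |= 77<<21 -> acc=162606978 shift=28 [end]
Varint 1: bytes[0:4] = 82 DF C4 4D -> value 162606978 (4 byte(s))
  byte[4]=0x51 cont=0 payload=0x51=81: acc |= 81<<0 -> acc=81 shift=7 [end]
Varint 2: bytes[4:5] = 51 -> value 81 (1 byte(s))
  byte[5]=0xE8 cont=1 payload=0x68=104: acc |= 104<<0 -> acc=104 shift=7
  byte[6]=0xFD cont=1 payload=0x7D=125: acc |= 125<<7 -> acc=16104 shift=14
  byte[7]=0x64 cont=0 payload=0x64=100: acc |= 100<<14 -> acc=1654504 shift=21 [end]
Varint 3: bytes[5:8] = E8 FD 64 -> value 1654504 (3 byte(s))
  byte[8]=0xD5 cont=1 payload=0x55=85: acc |= 85<<0 -> acc=85 shift=7
  byte[9]=0x4B cont=0 payload=0x4B=75: acc |= 75<<7 -> acc=9685 shift=14 [end]
Varint 4: bytes[8:10] = D5 4B -> value 9685 (2 byte(s))

Answer: 8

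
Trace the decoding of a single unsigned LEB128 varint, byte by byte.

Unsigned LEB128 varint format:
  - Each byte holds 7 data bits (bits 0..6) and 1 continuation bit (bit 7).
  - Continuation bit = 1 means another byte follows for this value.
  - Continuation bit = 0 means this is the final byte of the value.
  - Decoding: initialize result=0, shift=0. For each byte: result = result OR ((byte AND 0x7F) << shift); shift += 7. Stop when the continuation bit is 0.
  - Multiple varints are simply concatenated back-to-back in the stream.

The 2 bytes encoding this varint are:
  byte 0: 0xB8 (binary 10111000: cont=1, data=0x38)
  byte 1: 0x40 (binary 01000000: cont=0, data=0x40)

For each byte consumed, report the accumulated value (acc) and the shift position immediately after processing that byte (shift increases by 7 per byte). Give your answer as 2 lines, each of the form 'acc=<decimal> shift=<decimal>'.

byte 0=0xB8: payload=0x38=56, contrib = 56<<0 = 56; acc -> 56, shift -> 7
byte 1=0x40: payload=0x40=64, contrib = 64<<7 = 8192; acc -> 8248, shift -> 14

Answer: acc=56 shift=7
acc=8248 shift=14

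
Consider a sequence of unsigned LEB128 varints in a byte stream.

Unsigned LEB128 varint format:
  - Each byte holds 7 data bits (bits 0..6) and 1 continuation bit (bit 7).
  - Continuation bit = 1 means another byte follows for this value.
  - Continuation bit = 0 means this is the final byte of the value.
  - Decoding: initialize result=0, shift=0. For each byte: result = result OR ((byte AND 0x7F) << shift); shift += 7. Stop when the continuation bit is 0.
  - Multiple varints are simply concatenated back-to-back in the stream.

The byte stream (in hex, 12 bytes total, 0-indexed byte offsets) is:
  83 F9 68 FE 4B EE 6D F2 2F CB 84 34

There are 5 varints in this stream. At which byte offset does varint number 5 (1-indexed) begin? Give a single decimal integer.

  byte[0]=0x83 cont=1 payload=0x03=3: acc |= 3<<0 -> acc=3 shift=7
  byte[1]=0xF9 cont=1 payload=0x79=121: acc |= 121<<7 -> acc=15491 shift=14
  byte[2]=0x68 cont=0 payload=0x68=104: acc |= 104<<14 -> acc=1719427 shift=21 [end]
Varint 1: bytes[0:3] = 83 F9 68 -> value 1719427 (3 byte(s))
  byte[3]=0xFE cont=1 payload=0x7E=126: acc |= 126<<0 -> acc=126 shift=7
  byte[4]=0x4B cont=0 payload=0x4B=75: acc |= 75<<7 -> acc=9726 shift=14 [end]
Varint 2: bytes[3:5] = FE 4B -> value 9726 (2 byte(s))
  byte[5]=0xEE cont=1 payload=0x6E=110: acc |= 110<<0 -> acc=110 shift=7
  byte[6]=0x6D cont=0 payload=0x6D=109: acc |= 109<<7 -> acc=14062 shift=14 [end]
Varint 3: bytes[5:7] = EE 6D -> value 14062 (2 byte(s))
  byte[7]=0xF2 cont=1 payload=0x72=114: acc |= 114<<0 -> acc=114 shift=7
  byte[8]=0x2F cont=0 payload=0x2F=47: acc |= 47<<7 -> acc=6130 shift=14 [end]
Varint 4: bytes[7:9] = F2 2F -> value 6130 (2 byte(s))
  byte[9]=0xCB cont=1 payload=0x4B=75: acc |= 75<<0 -> acc=75 shift=7
  byte[10]=0x84 cont=1 payload=0x04=4: acc |= 4<<7 -> acc=587 shift=14
  byte[11]=0x34 cont=0 payload=0x34=52: acc |= 52<<14 -> acc=852555 shift=21 [end]
Varint 5: bytes[9:12] = CB 84 34 -> value 852555 (3 byte(s))

Answer: 9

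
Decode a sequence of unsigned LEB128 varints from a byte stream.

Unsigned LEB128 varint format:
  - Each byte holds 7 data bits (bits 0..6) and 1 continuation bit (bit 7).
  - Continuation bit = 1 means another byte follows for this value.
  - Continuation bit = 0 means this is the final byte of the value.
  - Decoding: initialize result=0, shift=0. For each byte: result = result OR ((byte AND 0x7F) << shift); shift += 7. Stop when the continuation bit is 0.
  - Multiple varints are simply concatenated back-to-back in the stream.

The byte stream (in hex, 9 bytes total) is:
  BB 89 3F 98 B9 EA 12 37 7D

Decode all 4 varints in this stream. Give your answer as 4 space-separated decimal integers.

Answer: 1033403 39492760 55 125

Derivation:
  byte[0]=0xBB cont=1 payload=0x3B=59: acc |= 59<<0 -> acc=59 shift=7
  byte[1]=0x89 cont=1 payload=0x09=9: acc |= 9<<7 -> acc=1211 shift=14
  byte[2]=0x3F cont=0 payload=0x3F=63: acc |= 63<<14 -> acc=1033403 shift=21 [end]
Varint 1: bytes[0:3] = BB 89 3F -> value 1033403 (3 byte(s))
  byte[3]=0x98 cont=1 payload=0x18=24: acc |= 24<<0 -> acc=24 shift=7
  byte[4]=0xB9 cont=1 payload=0x39=57: acc |= 57<<7 -> acc=7320 shift=14
  byte[5]=0xEA cont=1 payload=0x6A=106: acc |= 106<<14 -> acc=1744024 shift=21
  byte[6]=0x12 cont=0 payload=0x12=18: acc |= 18<<21 -> acc=39492760 shift=28 [end]
Varint 2: bytes[3:7] = 98 B9 EA 12 -> value 39492760 (4 byte(s))
  byte[7]=0x37 cont=0 payload=0x37=55: acc |= 55<<0 -> acc=55 shift=7 [end]
Varint 3: bytes[7:8] = 37 -> value 55 (1 byte(s))
  byte[8]=0x7D cont=0 payload=0x7D=125: acc |= 125<<0 -> acc=125 shift=7 [end]
Varint 4: bytes[8:9] = 7D -> value 125 (1 byte(s))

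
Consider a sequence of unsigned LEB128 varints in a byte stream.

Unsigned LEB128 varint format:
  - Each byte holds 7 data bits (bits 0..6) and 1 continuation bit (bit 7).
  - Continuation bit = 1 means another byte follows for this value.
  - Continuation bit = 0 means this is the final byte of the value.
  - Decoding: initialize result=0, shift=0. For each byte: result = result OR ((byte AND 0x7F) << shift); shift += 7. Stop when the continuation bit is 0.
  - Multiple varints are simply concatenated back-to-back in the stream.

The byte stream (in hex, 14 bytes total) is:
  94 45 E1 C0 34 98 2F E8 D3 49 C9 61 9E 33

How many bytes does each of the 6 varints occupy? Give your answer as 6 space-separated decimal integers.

  byte[0]=0x94 cont=1 payload=0x14=20: acc |= 20<<0 -> acc=20 shift=7
  byte[1]=0x45 cont=0 payload=0x45=69: acc |= 69<<7 -> acc=8852 shift=14 [end]
Varint 1: bytes[0:2] = 94 45 -> value 8852 (2 byte(s))
  byte[2]=0xE1 cont=1 payload=0x61=97: acc |= 97<<0 -> acc=97 shift=7
  byte[3]=0xC0 cont=1 payload=0x40=64: acc |= 64<<7 -> acc=8289 shift=14
  byte[4]=0x34 cont=0 payload=0x34=52: acc |= 52<<14 -> acc=860257 shift=21 [end]
Varint 2: bytes[2:5] = E1 C0 34 -> value 860257 (3 byte(s))
  byte[5]=0x98 cont=1 payload=0x18=24: acc |= 24<<0 -> acc=24 shift=7
  byte[6]=0x2F cont=0 payload=0x2F=47: acc |= 47<<7 -> acc=6040 shift=14 [end]
Varint 3: bytes[5:7] = 98 2F -> value 6040 (2 byte(s))
  byte[7]=0xE8 cont=1 payload=0x68=104: acc |= 104<<0 -> acc=104 shift=7
  byte[8]=0xD3 cont=1 payload=0x53=83: acc |= 83<<7 -> acc=10728 shift=14
  byte[9]=0x49 cont=0 payload=0x49=73: acc |= 73<<14 -> acc=1206760 shift=21 [end]
Varint 4: bytes[7:10] = E8 D3 49 -> value 1206760 (3 byte(s))
  byte[10]=0xC9 cont=1 payload=0x49=73: acc |= 73<<0 -> acc=73 shift=7
  byte[11]=0x61 cont=0 payload=0x61=97: acc |= 97<<7 -> acc=12489 shift=14 [end]
Varint 5: bytes[10:12] = C9 61 -> value 12489 (2 byte(s))
  byte[12]=0x9E cont=1 payload=0x1E=30: acc |= 30<<0 -> acc=30 shift=7
  byte[13]=0x33 cont=0 payload=0x33=51: acc |= 51<<7 -> acc=6558 shift=14 [end]
Varint 6: bytes[12:14] = 9E 33 -> value 6558 (2 byte(s))

Answer: 2 3 2 3 2 2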